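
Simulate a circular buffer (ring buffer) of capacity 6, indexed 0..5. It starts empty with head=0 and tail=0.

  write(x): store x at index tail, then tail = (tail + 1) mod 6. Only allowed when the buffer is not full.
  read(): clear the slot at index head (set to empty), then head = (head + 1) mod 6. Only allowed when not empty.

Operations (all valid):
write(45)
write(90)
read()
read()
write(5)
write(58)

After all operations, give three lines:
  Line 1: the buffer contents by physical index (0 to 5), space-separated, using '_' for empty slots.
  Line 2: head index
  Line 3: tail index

write(45): buf=[45 _ _ _ _ _], head=0, tail=1, size=1
write(90): buf=[45 90 _ _ _ _], head=0, tail=2, size=2
read(): buf=[_ 90 _ _ _ _], head=1, tail=2, size=1
read(): buf=[_ _ _ _ _ _], head=2, tail=2, size=0
write(5): buf=[_ _ 5 _ _ _], head=2, tail=3, size=1
write(58): buf=[_ _ 5 58 _ _], head=2, tail=4, size=2

Answer: _ _ 5 58 _ _
2
4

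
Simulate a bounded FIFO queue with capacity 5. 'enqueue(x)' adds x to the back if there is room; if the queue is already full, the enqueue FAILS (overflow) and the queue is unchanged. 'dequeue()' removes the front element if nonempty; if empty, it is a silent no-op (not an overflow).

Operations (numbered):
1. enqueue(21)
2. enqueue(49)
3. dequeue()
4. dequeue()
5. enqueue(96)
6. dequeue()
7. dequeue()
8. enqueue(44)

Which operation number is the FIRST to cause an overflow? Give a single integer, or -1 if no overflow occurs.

Answer: -1

Derivation:
1. enqueue(21): size=1
2. enqueue(49): size=2
3. dequeue(): size=1
4. dequeue(): size=0
5. enqueue(96): size=1
6. dequeue(): size=0
7. dequeue(): empty, no-op, size=0
8. enqueue(44): size=1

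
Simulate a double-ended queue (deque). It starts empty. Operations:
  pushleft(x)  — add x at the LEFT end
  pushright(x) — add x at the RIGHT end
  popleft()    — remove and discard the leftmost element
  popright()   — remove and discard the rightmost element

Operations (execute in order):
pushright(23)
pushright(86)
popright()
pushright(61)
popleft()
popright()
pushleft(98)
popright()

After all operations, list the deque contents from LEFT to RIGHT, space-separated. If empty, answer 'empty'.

pushright(23): [23]
pushright(86): [23, 86]
popright(): [23]
pushright(61): [23, 61]
popleft(): [61]
popright(): []
pushleft(98): [98]
popright(): []

Answer: empty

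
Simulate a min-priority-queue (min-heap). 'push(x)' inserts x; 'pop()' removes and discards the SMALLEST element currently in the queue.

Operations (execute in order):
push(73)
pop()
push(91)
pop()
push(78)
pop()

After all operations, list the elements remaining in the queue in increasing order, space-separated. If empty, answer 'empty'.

push(73): heap contents = [73]
pop() → 73: heap contents = []
push(91): heap contents = [91]
pop() → 91: heap contents = []
push(78): heap contents = [78]
pop() → 78: heap contents = []

Answer: empty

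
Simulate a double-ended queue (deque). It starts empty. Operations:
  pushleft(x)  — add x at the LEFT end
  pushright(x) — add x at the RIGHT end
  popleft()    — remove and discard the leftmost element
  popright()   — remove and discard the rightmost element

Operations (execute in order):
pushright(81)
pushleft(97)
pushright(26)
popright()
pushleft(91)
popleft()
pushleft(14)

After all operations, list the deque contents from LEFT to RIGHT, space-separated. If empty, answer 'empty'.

Answer: 14 97 81

Derivation:
pushright(81): [81]
pushleft(97): [97, 81]
pushright(26): [97, 81, 26]
popright(): [97, 81]
pushleft(91): [91, 97, 81]
popleft(): [97, 81]
pushleft(14): [14, 97, 81]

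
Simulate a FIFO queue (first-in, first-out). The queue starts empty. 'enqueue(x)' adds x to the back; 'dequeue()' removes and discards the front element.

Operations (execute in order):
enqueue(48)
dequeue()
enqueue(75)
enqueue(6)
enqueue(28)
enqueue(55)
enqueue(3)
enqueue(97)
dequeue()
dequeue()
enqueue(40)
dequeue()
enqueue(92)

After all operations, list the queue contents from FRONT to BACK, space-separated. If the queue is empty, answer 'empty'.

enqueue(48): [48]
dequeue(): []
enqueue(75): [75]
enqueue(6): [75, 6]
enqueue(28): [75, 6, 28]
enqueue(55): [75, 6, 28, 55]
enqueue(3): [75, 6, 28, 55, 3]
enqueue(97): [75, 6, 28, 55, 3, 97]
dequeue(): [6, 28, 55, 3, 97]
dequeue(): [28, 55, 3, 97]
enqueue(40): [28, 55, 3, 97, 40]
dequeue(): [55, 3, 97, 40]
enqueue(92): [55, 3, 97, 40, 92]

Answer: 55 3 97 40 92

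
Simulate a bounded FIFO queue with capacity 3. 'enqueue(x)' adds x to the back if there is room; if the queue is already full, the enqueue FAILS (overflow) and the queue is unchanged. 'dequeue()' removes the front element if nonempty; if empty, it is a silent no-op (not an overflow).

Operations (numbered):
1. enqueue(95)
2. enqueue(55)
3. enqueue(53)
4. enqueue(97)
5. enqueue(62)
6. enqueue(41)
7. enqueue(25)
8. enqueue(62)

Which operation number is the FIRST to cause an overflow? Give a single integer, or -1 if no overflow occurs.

Answer: 4

Derivation:
1. enqueue(95): size=1
2. enqueue(55): size=2
3. enqueue(53): size=3
4. enqueue(97): size=3=cap → OVERFLOW (fail)
5. enqueue(62): size=3=cap → OVERFLOW (fail)
6. enqueue(41): size=3=cap → OVERFLOW (fail)
7. enqueue(25): size=3=cap → OVERFLOW (fail)
8. enqueue(62): size=3=cap → OVERFLOW (fail)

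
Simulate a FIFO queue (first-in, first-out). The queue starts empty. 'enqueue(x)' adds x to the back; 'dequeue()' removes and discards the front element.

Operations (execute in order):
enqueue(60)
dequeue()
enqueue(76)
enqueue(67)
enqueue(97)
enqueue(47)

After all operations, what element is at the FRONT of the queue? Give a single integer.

Answer: 76

Derivation:
enqueue(60): queue = [60]
dequeue(): queue = []
enqueue(76): queue = [76]
enqueue(67): queue = [76, 67]
enqueue(97): queue = [76, 67, 97]
enqueue(47): queue = [76, 67, 97, 47]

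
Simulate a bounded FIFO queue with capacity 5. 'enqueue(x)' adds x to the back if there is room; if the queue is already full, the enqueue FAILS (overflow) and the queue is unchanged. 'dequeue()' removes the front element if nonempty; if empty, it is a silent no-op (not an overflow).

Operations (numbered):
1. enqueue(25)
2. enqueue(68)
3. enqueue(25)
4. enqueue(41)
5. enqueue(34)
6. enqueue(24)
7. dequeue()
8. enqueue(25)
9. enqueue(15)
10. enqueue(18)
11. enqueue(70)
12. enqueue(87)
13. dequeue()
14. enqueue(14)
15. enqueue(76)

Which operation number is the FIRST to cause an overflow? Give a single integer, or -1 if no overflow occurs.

Answer: 6

Derivation:
1. enqueue(25): size=1
2. enqueue(68): size=2
3. enqueue(25): size=3
4. enqueue(41): size=4
5. enqueue(34): size=5
6. enqueue(24): size=5=cap → OVERFLOW (fail)
7. dequeue(): size=4
8. enqueue(25): size=5
9. enqueue(15): size=5=cap → OVERFLOW (fail)
10. enqueue(18): size=5=cap → OVERFLOW (fail)
11. enqueue(70): size=5=cap → OVERFLOW (fail)
12. enqueue(87): size=5=cap → OVERFLOW (fail)
13. dequeue(): size=4
14. enqueue(14): size=5
15. enqueue(76): size=5=cap → OVERFLOW (fail)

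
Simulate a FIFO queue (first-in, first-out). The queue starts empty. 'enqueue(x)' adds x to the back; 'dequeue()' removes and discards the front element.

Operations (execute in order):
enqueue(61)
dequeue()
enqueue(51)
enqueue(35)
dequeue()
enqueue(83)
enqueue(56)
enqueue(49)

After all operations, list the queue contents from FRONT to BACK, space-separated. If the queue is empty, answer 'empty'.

Answer: 35 83 56 49

Derivation:
enqueue(61): [61]
dequeue(): []
enqueue(51): [51]
enqueue(35): [51, 35]
dequeue(): [35]
enqueue(83): [35, 83]
enqueue(56): [35, 83, 56]
enqueue(49): [35, 83, 56, 49]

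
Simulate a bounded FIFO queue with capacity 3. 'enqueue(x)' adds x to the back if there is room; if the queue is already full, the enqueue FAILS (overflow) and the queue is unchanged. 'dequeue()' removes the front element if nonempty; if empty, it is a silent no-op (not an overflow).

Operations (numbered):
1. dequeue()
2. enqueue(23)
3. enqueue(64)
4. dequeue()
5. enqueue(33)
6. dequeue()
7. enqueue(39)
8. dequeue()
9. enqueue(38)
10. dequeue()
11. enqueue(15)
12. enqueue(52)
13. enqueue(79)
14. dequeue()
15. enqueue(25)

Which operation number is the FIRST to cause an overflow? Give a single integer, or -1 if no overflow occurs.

Answer: 13

Derivation:
1. dequeue(): empty, no-op, size=0
2. enqueue(23): size=1
3. enqueue(64): size=2
4. dequeue(): size=1
5. enqueue(33): size=2
6. dequeue(): size=1
7. enqueue(39): size=2
8. dequeue(): size=1
9. enqueue(38): size=2
10. dequeue(): size=1
11. enqueue(15): size=2
12. enqueue(52): size=3
13. enqueue(79): size=3=cap → OVERFLOW (fail)
14. dequeue(): size=2
15. enqueue(25): size=3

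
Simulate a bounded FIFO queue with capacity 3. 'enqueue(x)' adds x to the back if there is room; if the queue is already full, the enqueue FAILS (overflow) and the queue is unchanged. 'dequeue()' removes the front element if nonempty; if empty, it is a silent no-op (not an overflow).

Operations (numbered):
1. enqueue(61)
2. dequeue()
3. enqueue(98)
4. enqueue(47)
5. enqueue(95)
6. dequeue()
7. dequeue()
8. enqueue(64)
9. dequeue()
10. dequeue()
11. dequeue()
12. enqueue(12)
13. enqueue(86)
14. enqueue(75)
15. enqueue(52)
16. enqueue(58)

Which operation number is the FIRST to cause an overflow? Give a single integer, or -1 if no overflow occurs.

Answer: 15

Derivation:
1. enqueue(61): size=1
2. dequeue(): size=0
3. enqueue(98): size=1
4. enqueue(47): size=2
5. enqueue(95): size=3
6. dequeue(): size=2
7. dequeue(): size=1
8. enqueue(64): size=2
9. dequeue(): size=1
10. dequeue(): size=0
11. dequeue(): empty, no-op, size=0
12. enqueue(12): size=1
13. enqueue(86): size=2
14. enqueue(75): size=3
15. enqueue(52): size=3=cap → OVERFLOW (fail)
16. enqueue(58): size=3=cap → OVERFLOW (fail)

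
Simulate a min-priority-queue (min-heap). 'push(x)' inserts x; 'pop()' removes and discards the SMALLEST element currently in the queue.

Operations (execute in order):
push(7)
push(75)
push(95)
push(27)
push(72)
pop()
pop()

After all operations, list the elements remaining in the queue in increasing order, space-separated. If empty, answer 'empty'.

Answer: 72 75 95

Derivation:
push(7): heap contents = [7]
push(75): heap contents = [7, 75]
push(95): heap contents = [7, 75, 95]
push(27): heap contents = [7, 27, 75, 95]
push(72): heap contents = [7, 27, 72, 75, 95]
pop() → 7: heap contents = [27, 72, 75, 95]
pop() → 27: heap contents = [72, 75, 95]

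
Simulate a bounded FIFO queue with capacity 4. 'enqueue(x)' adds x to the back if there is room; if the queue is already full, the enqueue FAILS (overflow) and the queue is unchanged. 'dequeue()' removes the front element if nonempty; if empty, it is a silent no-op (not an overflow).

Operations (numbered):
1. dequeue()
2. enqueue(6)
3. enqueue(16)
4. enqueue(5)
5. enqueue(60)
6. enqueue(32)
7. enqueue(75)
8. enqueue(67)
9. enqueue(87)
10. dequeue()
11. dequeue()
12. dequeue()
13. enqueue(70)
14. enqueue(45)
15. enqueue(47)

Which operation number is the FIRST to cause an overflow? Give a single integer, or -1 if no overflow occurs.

Answer: 6

Derivation:
1. dequeue(): empty, no-op, size=0
2. enqueue(6): size=1
3. enqueue(16): size=2
4. enqueue(5): size=3
5. enqueue(60): size=4
6. enqueue(32): size=4=cap → OVERFLOW (fail)
7. enqueue(75): size=4=cap → OVERFLOW (fail)
8. enqueue(67): size=4=cap → OVERFLOW (fail)
9. enqueue(87): size=4=cap → OVERFLOW (fail)
10. dequeue(): size=3
11. dequeue(): size=2
12. dequeue(): size=1
13. enqueue(70): size=2
14. enqueue(45): size=3
15. enqueue(47): size=4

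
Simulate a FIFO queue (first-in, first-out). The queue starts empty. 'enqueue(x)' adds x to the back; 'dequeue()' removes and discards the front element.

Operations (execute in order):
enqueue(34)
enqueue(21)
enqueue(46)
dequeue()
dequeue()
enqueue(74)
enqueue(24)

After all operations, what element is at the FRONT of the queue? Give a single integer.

Answer: 46

Derivation:
enqueue(34): queue = [34]
enqueue(21): queue = [34, 21]
enqueue(46): queue = [34, 21, 46]
dequeue(): queue = [21, 46]
dequeue(): queue = [46]
enqueue(74): queue = [46, 74]
enqueue(24): queue = [46, 74, 24]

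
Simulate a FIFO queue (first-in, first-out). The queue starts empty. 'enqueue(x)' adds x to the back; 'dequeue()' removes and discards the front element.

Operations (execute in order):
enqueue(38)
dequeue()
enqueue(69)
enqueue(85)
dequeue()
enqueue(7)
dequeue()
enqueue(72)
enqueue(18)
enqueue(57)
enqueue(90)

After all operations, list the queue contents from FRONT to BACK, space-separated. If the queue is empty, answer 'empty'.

Answer: 7 72 18 57 90

Derivation:
enqueue(38): [38]
dequeue(): []
enqueue(69): [69]
enqueue(85): [69, 85]
dequeue(): [85]
enqueue(7): [85, 7]
dequeue(): [7]
enqueue(72): [7, 72]
enqueue(18): [7, 72, 18]
enqueue(57): [7, 72, 18, 57]
enqueue(90): [7, 72, 18, 57, 90]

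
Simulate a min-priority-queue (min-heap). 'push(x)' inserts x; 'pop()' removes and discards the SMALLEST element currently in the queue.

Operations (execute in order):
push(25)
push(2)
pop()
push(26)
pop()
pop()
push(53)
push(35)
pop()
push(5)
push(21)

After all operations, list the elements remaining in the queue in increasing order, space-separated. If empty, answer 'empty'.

Answer: 5 21 53

Derivation:
push(25): heap contents = [25]
push(2): heap contents = [2, 25]
pop() → 2: heap contents = [25]
push(26): heap contents = [25, 26]
pop() → 25: heap contents = [26]
pop() → 26: heap contents = []
push(53): heap contents = [53]
push(35): heap contents = [35, 53]
pop() → 35: heap contents = [53]
push(5): heap contents = [5, 53]
push(21): heap contents = [5, 21, 53]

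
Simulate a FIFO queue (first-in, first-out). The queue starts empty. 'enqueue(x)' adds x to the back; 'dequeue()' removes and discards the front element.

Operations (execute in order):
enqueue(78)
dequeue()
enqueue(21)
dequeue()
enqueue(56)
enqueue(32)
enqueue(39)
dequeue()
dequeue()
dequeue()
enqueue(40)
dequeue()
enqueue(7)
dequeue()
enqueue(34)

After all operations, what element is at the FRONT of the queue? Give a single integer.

enqueue(78): queue = [78]
dequeue(): queue = []
enqueue(21): queue = [21]
dequeue(): queue = []
enqueue(56): queue = [56]
enqueue(32): queue = [56, 32]
enqueue(39): queue = [56, 32, 39]
dequeue(): queue = [32, 39]
dequeue(): queue = [39]
dequeue(): queue = []
enqueue(40): queue = [40]
dequeue(): queue = []
enqueue(7): queue = [7]
dequeue(): queue = []
enqueue(34): queue = [34]

Answer: 34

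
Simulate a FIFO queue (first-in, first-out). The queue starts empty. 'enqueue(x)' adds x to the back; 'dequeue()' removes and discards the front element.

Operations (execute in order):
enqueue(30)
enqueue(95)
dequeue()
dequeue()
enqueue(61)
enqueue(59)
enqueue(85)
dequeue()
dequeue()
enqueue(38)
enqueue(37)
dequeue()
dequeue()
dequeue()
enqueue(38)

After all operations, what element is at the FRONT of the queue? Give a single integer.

enqueue(30): queue = [30]
enqueue(95): queue = [30, 95]
dequeue(): queue = [95]
dequeue(): queue = []
enqueue(61): queue = [61]
enqueue(59): queue = [61, 59]
enqueue(85): queue = [61, 59, 85]
dequeue(): queue = [59, 85]
dequeue(): queue = [85]
enqueue(38): queue = [85, 38]
enqueue(37): queue = [85, 38, 37]
dequeue(): queue = [38, 37]
dequeue(): queue = [37]
dequeue(): queue = []
enqueue(38): queue = [38]

Answer: 38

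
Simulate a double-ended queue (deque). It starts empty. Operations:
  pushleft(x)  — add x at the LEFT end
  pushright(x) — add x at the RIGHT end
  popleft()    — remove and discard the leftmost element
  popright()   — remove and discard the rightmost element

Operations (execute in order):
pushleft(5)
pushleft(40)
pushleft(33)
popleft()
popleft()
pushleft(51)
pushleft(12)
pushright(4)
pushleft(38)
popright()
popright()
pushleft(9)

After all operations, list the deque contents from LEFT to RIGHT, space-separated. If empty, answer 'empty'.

pushleft(5): [5]
pushleft(40): [40, 5]
pushleft(33): [33, 40, 5]
popleft(): [40, 5]
popleft(): [5]
pushleft(51): [51, 5]
pushleft(12): [12, 51, 5]
pushright(4): [12, 51, 5, 4]
pushleft(38): [38, 12, 51, 5, 4]
popright(): [38, 12, 51, 5]
popright(): [38, 12, 51]
pushleft(9): [9, 38, 12, 51]

Answer: 9 38 12 51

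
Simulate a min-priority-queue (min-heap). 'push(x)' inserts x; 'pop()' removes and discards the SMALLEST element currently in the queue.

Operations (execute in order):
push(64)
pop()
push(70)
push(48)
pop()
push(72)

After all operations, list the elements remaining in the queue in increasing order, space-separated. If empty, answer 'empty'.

push(64): heap contents = [64]
pop() → 64: heap contents = []
push(70): heap contents = [70]
push(48): heap contents = [48, 70]
pop() → 48: heap contents = [70]
push(72): heap contents = [70, 72]

Answer: 70 72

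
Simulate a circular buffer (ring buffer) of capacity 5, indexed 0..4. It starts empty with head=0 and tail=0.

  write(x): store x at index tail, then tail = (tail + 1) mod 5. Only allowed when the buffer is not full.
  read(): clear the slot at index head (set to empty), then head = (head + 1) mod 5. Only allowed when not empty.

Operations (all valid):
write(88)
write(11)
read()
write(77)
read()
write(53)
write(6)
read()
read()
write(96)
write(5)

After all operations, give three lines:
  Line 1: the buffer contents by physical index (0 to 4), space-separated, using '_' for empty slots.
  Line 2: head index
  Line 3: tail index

Answer: 96 5 _ _ 6
4
2

Derivation:
write(88): buf=[88 _ _ _ _], head=0, tail=1, size=1
write(11): buf=[88 11 _ _ _], head=0, tail=2, size=2
read(): buf=[_ 11 _ _ _], head=1, tail=2, size=1
write(77): buf=[_ 11 77 _ _], head=1, tail=3, size=2
read(): buf=[_ _ 77 _ _], head=2, tail=3, size=1
write(53): buf=[_ _ 77 53 _], head=2, tail=4, size=2
write(6): buf=[_ _ 77 53 6], head=2, tail=0, size=3
read(): buf=[_ _ _ 53 6], head=3, tail=0, size=2
read(): buf=[_ _ _ _ 6], head=4, tail=0, size=1
write(96): buf=[96 _ _ _ 6], head=4, tail=1, size=2
write(5): buf=[96 5 _ _ 6], head=4, tail=2, size=3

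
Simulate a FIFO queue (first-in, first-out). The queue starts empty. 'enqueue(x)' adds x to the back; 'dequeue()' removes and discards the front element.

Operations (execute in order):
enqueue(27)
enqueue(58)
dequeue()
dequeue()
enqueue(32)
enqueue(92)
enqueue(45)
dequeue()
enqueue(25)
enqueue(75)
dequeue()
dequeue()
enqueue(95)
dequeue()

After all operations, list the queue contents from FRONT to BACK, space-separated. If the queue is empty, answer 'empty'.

enqueue(27): [27]
enqueue(58): [27, 58]
dequeue(): [58]
dequeue(): []
enqueue(32): [32]
enqueue(92): [32, 92]
enqueue(45): [32, 92, 45]
dequeue(): [92, 45]
enqueue(25): [92, 45, 25]
enqueue(75): [92, 45, 25, 75]
dequeue(): [45, 25, 75]
dequeue(): [25, 75]
enqueue(95): [25, 75, 95]
dequeue(): [75, 95]

Answer: 75 95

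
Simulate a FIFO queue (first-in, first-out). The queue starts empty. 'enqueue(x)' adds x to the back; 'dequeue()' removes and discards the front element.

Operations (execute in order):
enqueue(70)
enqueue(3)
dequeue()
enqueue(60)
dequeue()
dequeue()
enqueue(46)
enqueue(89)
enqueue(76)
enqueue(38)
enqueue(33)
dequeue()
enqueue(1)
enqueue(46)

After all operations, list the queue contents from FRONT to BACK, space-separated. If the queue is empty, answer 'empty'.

Answer: 89 76 38 33 1 46

Derivation:
enqueue(70): [70]
enqueue(3): [70, 3]
dequeue(): [3]
enqueue(60): [3, 60]
dequeue(): [60]
dequeue(): []
enqueue(46): [46]
enqueue(89): [46, 89]
enqueue(76): [46, 89, 76]
enqueue(38): [46, 89, 76, 38]
enqueue(33): [46, 89, 76, 38, 33]
dequeue(): [89, 76, 38, 33]
enqueue(1): [89, 76, 38, 33, 1]
enqueue(46): [89, 76, 38, 33, 1, 46]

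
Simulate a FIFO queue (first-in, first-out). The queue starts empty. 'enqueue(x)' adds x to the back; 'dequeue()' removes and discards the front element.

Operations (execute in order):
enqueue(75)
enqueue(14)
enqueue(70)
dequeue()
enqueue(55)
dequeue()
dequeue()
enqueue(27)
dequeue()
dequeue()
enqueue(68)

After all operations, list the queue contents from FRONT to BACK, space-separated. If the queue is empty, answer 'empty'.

enqueue(75): [75]
enqueue(14): [75, 14]
enqueue(70): [75, 14, 70]
dequeue(): [14, 70]
enqueue(55): [14, 70, 55]
dequeue(): [70, 55]
dequeue(): [55]
enqueue(27): [55, 27]
dequeue(): [27]
dequeue(): []
enqueue(68): [68]

Answer: 68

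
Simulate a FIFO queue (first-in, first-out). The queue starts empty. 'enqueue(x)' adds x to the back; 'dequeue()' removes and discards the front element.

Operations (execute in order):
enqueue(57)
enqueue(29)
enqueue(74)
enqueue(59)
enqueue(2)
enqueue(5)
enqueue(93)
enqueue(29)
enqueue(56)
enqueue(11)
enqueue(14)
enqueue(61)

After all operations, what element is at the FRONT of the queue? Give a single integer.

enqueue(57): queue = [57]
enqueue(29): queue = [57, 29]
enqueue(74): queue = [57, 29, 74]
enqueue(59): queue = [57, 29, 74, 59]
enqueue(2): queue = [57, 29, 74, 59, 2]
enqueue(5): queue = [57, 29, 74, 59, 2, 5]
enqueue(93): queue = [57, 29, 74, 59, 2, 5, 93]
enqueue(29): queue = [57, 29, 74, 59, 2, 5, 93, 29]
enqueue(56): queue = [57, 29, 74, 59, 2, 5, 93, 29, 56]
enqueue(11): queue = [57, 29, 74, 59, 2, 5, 93, 29, 56, 11]
enqueue(14): queue = [57, 29, 74, 59, 2, 5, 93, 29, 56, 11, 14]
enqueue(61): queue = [57, 29, 74, 59, 2, 5, 93, 29, 56, 11, 14, 61]

Answer: 57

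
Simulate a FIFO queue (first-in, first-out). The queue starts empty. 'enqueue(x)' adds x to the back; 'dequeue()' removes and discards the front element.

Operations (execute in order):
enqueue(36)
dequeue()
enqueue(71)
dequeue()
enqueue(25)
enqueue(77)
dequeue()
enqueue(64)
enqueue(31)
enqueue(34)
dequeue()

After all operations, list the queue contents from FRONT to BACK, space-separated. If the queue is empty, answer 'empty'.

enqueue(36): [36]
dequeue(): []
enqueue(71): [71]
dequeue(): []
enqueue(25): [25]
enqueue(77): [25, 77]
dequeue(): [77]
enqueue(64): [77, 64]
enqueue(31): [77, 64, 31]
enqueue(34): [77, 64, 31, 34]
dequeue(): [64, 31, 34]

Answer: 64 31 34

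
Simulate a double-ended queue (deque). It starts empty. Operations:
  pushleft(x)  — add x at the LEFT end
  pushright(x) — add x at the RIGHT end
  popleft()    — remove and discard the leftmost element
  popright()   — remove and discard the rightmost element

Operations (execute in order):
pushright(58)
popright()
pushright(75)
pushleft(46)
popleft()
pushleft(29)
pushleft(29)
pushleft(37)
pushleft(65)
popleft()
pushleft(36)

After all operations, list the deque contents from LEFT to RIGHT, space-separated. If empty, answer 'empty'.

Answer: 36 37 29 29 75

Derivation:
pushright(58): [58]
popright(): []
pushright(75): [75]
pushleft(46): [46, 75]
popleft(): [75]
pushleft(29): [29, 75]
pushleft(29): [29, 29, 75]
pushleft(37): [37, 29, 29, 75]
pushleft(65): [65, 37, 29, 29, 75]
popleft(): [37, 29, 29, 75]
pushleft(36): [36, 37, 29, 29, 75]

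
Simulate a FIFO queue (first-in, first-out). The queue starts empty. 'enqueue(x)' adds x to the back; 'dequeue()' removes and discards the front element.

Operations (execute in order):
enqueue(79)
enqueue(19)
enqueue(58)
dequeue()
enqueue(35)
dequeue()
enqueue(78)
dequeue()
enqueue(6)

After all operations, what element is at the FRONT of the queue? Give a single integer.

Answer: 35

Derivation:
enqueue(79): queue = [79]
enqueue(19): queue = [79, 19]
enqueue(58): queue = [79, 19, 58]
dequeue(): queue = [19, 58]
enqueue(35): queue = [19, 58, 35]
dequeue(): queue = [58, 35]
enqueue(78): queue = [58, 35, 78]
dequeue(): queue = [35, 78]
enqueue(6): queue = [35, 78, 6]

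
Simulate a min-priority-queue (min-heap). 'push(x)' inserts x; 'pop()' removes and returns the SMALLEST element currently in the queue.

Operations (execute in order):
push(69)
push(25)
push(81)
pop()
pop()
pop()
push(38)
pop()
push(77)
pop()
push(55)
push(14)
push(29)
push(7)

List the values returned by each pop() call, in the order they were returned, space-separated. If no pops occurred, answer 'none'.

push(69): heap contents = [69]
push(25): heap contents = [25, 69]
push(81): heap contents = [25, 69, 81]
pop() → 25: heap contents = [69, 81]
pop() → 69: heap contents = [81]
pop() → 81: heap contents = []
push(38): heap contents = [38]
pop() → 38: heap contents = []
push(77): heap contents = [77]
pop() → 77: heap contents = []
push(55): heap contents = [55]
push(14): heap contents = [14, 55]
push(29): heap contents = [14, 29, 55]
push(7): heap contents = [7, 14, 29, 55]

Answer: 25 69 81 38 77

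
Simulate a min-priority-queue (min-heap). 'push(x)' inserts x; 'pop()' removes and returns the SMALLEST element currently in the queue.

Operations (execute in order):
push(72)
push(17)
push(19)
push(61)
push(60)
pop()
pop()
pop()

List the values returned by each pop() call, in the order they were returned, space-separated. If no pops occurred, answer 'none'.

push(72): heap contents = [72]
push(17): heap contents = [17, 72]
push(19): heap contents = [17, 19, 72]
push(61): heap contents = [17, 19, 61, 72]
push(60): heap contents = [17, 19, 60, 61, 72]
pop() → 17: heap contents = [19, 60, 61, 72]
pop() → 19: heap contents = [60, 61, 72]
pop() → 60: heap contents = [61, 72]

Answer: 17 19 60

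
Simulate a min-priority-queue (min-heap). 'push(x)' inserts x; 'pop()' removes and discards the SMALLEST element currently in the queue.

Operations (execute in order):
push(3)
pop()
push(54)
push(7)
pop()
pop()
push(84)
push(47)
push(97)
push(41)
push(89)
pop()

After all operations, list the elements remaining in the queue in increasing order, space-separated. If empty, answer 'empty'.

push(3): heap contents = [3]
pop() → 3: heap contents = []
push(54): heap contents = [54]
push(7): heap contents = [7, 54]
pop() → 7: heap contents = [54]
pop() → 54: heap contents = []
push(84): heap contents = [84]
push(47): heap contents = [47, 84]
push(97): heap contents = [47, 84, 97]
push(41): heap contents = [41, 47, 84, 97]
push(89): heap contents = [41, 47, 84, 89, 97]
pop() → 41: heap contents = [47, 84, 89, 97]

Answer: 47 84 89 97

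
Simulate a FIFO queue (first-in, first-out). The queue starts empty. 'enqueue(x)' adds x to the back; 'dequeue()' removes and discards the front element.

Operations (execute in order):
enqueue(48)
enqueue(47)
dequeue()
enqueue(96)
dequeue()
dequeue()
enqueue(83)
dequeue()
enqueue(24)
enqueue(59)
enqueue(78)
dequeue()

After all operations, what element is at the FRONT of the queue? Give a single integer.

Answer: 59

Derivation:
enqueue(48): queue = [48]
enqueue(47): queue = [48, 47]
dequeue(): queue = [47]
enqueue(96): queue = [47, 96]
dequeue(): queue = [96]
dequeue(): queue = []
enqueue(83): queue = [83]
dequeue(): queue = []
enqueue(24): queue = [24]
enqueue(59): queue = [24, 59]
enqueue(78): queue = [24, 59, 78]
dequeue(): queue = [59, 78]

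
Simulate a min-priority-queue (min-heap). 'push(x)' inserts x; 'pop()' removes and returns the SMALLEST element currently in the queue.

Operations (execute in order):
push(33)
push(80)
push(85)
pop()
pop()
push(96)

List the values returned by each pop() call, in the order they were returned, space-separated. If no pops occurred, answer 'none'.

push(33): heap contents = [33]
push(80): heap contents = [33, 80]
push(85): heap contents = [33, 80, 85]
pop() → 33: heap contents = [80, 85]
pop() → 80: heap contents = [85]
push(96): heap contents = [85, 96]

Answer: 33 80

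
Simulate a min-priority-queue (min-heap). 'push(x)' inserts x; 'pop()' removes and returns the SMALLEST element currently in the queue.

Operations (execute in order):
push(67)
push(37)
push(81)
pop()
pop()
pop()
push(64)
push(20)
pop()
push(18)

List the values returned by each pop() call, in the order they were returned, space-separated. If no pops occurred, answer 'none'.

push(67): heap contents = [67]
push(37): heap contents = [37, 67]
push(81): heap contents = [37, 67, 81]
pop() → 37: heap contents = [67, 81]
pop() → 67: heap contents = [81]
pop() → 81: heap contents = []
push(64): heap contents = [64]
push(20): heap contents = [20, 64]
pop() → 20: heap contents = [64]
push(18): heap contents = [18, 64]

Answer: 37 67 81 20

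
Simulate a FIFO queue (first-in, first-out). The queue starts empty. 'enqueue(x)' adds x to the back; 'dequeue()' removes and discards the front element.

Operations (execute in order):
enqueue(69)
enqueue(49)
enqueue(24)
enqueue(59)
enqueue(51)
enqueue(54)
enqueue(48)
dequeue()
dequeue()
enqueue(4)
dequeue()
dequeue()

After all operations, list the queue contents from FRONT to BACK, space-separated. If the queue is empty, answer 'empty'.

enqueue(69): [69]
enqueue(49): [69, 49]
enqueue(24): [69, 49, 24]
enqueue(59): [69, 49, 24, 59]
enqueue(51): [69, 49, 24, 59, 51]
enqueue(54): [69, 49, 24, 59, 51, 54]
enqueue(48): [69, 49, 24, 59, 51, 54, 48]
dequeue(): [49, 24, 59, 51, 54, 48]
dequeue(): [24, 59, 51, 54, 48]
enqueue(4): [24, 59, 51, 54, 48, 4]
dequeue(): [59, 51, 54, 48, 4]
dequeue(): [51, 54, 48, 4]

Answer: 51 54 48 4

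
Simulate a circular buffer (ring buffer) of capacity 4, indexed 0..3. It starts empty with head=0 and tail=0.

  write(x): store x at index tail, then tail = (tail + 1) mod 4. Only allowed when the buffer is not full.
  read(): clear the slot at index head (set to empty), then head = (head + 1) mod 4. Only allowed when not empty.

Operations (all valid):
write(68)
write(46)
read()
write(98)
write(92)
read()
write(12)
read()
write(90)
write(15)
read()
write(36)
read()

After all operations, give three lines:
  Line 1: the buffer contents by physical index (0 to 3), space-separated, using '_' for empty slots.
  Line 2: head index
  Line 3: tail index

Answer: _ 90 15 36
1
0

Derivation:
write(68): buf=[68 _ _ _], head=0, tail=1, size=1
write(46): buf=[68 46 _ _], head=0, tail=2, size=2
read(): buf=[_ 46 _ _], head=1, tail=2, size=1
write(98): buf=[_ 46 98 _], head=1, tail=3, size=2
write(92): buf=[_ 46 98 92], head=1, tail=0, size=3
read(): buf=[_ _ 98 92], head=2, tail=0, size=2
write(12): buf=[12 _ 98 92], head=2, tail=1, size=3
read(): buf=[12 _ _ 92], head=3, tail=1, size=2
write(90): buf=[12 90 _ 92], head=3, tail=2, size=3
write(15): buf=[12 90 15 92], head=3, tail=3, size=4
read(): buf=[12 90 15 _], head=0, tail=3, size=3
write(36): buf=[12 90 15 36], head=0, tail=0, size=4
read(): buf=[_ 90 15 36], head=1, tail=0, size=3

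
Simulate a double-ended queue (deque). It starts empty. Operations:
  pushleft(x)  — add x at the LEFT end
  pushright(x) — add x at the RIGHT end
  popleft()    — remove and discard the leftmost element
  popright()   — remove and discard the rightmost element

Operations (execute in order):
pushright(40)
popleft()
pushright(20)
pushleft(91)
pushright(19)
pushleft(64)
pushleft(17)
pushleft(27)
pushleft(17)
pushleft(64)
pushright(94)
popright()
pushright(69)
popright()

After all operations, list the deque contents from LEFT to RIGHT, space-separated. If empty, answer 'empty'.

pushright(40): [40]
popleft(): []
pushright(20): [20]
pushleft(91): [91, 20]
pushright(19): [91, 20, 19]
pushleft(64): [64, 91, 20, 19]
pushleft(17): [17, 64, 91, 20, 19]
pushleft(27): [27, 17, 64, 91, 20, 19]
pushleft(17): [17, 27, 17, 64, 91, 20, 19]
pushleft(64): [64, 17, 27, 17, 64, 91, 20, 19]
pushright(94): [64, 17, 27, 17, 64, 91, 20, 19, 94]
popright(): [64, 17, 27, 17, 64, 91, 20, 19]
pushright(69): [64, 17, 27, 17, 64, 91, 20, 19, 69]
popright(): [64, 17, 27, 17, 64, 91, 20, 19]

Answer: 64 17 27 17 64 91 20 19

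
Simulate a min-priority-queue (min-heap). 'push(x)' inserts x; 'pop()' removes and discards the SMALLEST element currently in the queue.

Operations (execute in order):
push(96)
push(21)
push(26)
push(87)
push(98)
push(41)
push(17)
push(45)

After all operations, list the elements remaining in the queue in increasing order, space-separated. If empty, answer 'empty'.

push(96): heap contents = [96]
push(21): heap contents = [21, 96]
push(26): heap contents = [21, 26, 96]
push(87): heap contents = [21, 26, 87, 96]
push(98): heap contents = [21, 26, 87, 96, 98]
push(41): heap contents = [21, 26, 41, 87, 96, 98]
push(17): heap contents = [17, 21, 26, 41, 87, 96, 98]
push(45): heap contents = [17, 21, 26, 41, 45, 87, 96, 98]

Answer: 17 21 26 41 45 87 96 98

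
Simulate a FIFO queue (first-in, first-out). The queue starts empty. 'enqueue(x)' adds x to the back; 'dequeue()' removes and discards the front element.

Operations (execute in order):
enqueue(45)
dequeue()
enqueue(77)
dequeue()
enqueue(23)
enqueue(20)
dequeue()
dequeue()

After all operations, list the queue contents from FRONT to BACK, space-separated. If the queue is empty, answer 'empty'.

enqueue(45): [45]
dequeue(): []
enqueue(77): [77]
dequeue(): []
enqueue(23): [23]
enqueue(20): [23, 20]
dequeue(): [20]
dequeue(): []

Answer: empty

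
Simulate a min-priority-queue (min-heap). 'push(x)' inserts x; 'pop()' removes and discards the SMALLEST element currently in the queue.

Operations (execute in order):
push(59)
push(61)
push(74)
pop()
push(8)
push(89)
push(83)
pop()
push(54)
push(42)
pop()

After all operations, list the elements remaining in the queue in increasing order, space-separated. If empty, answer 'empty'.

push(59): heap contents = [59]
push(61): heap contents = [59, 61]
push(74): heap contents = [59, 61, 74]
pop() → 59: heap contents = [61, 74]
push(8): heap contents = [8, 61, 74]
push(89): heap contents = [8, 61, 74, 89]
push(83): heap contents = [8, 61, 74, 83, 89]
pop() → 8: heap contents = [61, 74, 83, 89]
push(54): heap contents = [54, 61, 74, 83, 89]
push(42): heap contents = [42, 54, 61, 74, 83, 89]
pop() → 42: heap contents = [54, 61, 74, 83, 89]

Answer: 54 61 74 83 89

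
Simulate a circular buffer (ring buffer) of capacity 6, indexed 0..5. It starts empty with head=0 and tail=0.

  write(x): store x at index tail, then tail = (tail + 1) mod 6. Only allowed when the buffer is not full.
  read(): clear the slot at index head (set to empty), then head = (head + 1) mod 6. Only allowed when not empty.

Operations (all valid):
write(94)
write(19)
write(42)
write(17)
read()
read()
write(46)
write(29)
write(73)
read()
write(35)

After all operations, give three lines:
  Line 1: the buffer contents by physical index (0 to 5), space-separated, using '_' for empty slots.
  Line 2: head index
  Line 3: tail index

Answer: 73 35 _ 17 46 29
3
2

Derivation:
write(94): buf=[94 _ _ _ _ _], head=0, tail=1, size=1
write(19): buf=[94 19 _ _ _ _], head=0, tail=2, size=2
write(42): buf=[94 19 42 _ _ _], head=0, tail=3, size=3
write(17): buf=[94 19 42 17 _ _], head=0, tail=4, size=4
read(): buf=[_ 19 42 17 _ _], head=1, tail=4, size=3
read(): buf=[_ _ 42 17 _ _], head=2, tail=4, size=2
write(46): buf=[_ _ 42 17 46 _], head=2, tail=5, size=3
write(29): buf=[_ _ 42 17 46 29], head=2, tail=0, size=4
write(73): buf=[73 _ 42 17 46 29], head=2, tail=1, size=5
read(): buf=[73 _ _ 17 46 29], head=3, tail=1, size=4
write(35): buf=[73 35 _ 17 46 29], head=3, tail=2, size=5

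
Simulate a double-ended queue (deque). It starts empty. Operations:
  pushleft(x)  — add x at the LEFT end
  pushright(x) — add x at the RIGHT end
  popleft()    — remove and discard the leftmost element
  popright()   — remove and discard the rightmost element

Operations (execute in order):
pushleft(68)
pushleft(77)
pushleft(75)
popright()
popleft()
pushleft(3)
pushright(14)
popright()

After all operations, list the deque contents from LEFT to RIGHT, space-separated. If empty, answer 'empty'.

Answer: 3 77

Derivation:
pushleft(68): [68]
pushleft(77): [77, 68]
pushleft(75): [75, 77, 68]
popright(): [75, 77]
popleft(): [77]
pushleft(3): [3, 77]
pushright(14): [3, 77, 14]
popright(): [3, 77]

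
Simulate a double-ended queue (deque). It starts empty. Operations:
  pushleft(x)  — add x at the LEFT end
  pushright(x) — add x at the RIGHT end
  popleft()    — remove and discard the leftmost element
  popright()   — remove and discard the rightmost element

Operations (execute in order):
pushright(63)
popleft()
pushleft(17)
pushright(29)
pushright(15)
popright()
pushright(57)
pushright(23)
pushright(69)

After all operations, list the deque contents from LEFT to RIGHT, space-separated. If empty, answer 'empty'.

pushright(63): [63]
popleft(): []
pushleft(17): [17]
pushright(29): [17, 29]
pushright(15): [17, 29, 15]
popright(): [17, 29]
pushright(57): [17, 29, 57]
pushright(23): [17, 29, 57, 23]
pushright(69): [17, 29, 57, 23, 69]

Answer: 17 29 57 23 69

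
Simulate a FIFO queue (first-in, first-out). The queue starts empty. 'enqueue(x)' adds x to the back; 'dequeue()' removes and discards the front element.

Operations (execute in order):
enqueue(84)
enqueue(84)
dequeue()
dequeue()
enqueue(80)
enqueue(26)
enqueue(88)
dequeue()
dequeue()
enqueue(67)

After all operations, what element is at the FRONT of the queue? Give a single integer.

Answer: 88

Derivation:
enqueue(84): queue = [84]
enqueue(84): queue = [84, 84]
dequeue(): queue = [84]
dequeue(): queue = []
enqueue(80): queue = [80]
enqueue(26): queue = [80, 26]
enqueue(88): queue = [80, 26, 88]
dequeue(): queue = [26, 88]
dequeue(): queue = [88]
enqueue(67): queue = [88, 67]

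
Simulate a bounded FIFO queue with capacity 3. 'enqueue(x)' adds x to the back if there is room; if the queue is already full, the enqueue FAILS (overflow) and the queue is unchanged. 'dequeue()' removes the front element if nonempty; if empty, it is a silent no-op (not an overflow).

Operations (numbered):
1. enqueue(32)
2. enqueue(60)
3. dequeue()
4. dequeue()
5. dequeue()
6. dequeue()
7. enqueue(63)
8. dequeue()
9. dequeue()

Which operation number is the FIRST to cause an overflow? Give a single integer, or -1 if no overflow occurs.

Answer: -1

Derivation:
1. enqueue(32): size=1
2. enqueue(60): size=2
3. dequeue(): size=1
4. dequeue(): size=0
5. dequeue(): empty, no-op, size=0
6. dequeue(): empty, no-op, size=0
7. enqueue(63): size=1
8. dequeue(): size=0
9. dequeue(): empty, no-op, size=0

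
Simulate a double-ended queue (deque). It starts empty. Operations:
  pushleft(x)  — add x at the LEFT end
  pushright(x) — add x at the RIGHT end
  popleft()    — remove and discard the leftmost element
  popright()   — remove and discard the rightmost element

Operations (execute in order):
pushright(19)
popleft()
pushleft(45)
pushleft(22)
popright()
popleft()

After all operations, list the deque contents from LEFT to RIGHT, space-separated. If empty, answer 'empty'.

Answer: empty

Derivation:
pushright(19): [19]
popleft(): []
pushleft(45): [45]
pushleft(22): [22, 45]
popright(): [22]
popleft(): []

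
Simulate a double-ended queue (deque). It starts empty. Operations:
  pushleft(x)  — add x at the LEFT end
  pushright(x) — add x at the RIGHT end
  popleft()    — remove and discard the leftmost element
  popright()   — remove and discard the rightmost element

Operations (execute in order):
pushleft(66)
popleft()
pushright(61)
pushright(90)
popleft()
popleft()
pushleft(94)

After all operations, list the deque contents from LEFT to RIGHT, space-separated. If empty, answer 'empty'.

pushleft(66): [66]
popleft(): []
pushright(61): [61]
pushright(90): [61, 90]
popleft(): [90]
popleft(): []
pushleft(94): [94]

Answer: 94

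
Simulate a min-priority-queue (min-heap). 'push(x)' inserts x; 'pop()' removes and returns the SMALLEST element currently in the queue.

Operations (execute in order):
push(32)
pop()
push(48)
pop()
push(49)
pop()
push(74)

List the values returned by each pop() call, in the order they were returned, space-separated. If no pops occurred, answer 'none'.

Answer: 32 48 49

Derivation:
push(32): heap contents = [32]
pop() → 32: heap contents = []
push(48): heap contents = [48]
pop() → 48: heap contents = []
push(49): heap contents = [49]
pop() → 49: heap contents = []
push(74): heap contents = [74]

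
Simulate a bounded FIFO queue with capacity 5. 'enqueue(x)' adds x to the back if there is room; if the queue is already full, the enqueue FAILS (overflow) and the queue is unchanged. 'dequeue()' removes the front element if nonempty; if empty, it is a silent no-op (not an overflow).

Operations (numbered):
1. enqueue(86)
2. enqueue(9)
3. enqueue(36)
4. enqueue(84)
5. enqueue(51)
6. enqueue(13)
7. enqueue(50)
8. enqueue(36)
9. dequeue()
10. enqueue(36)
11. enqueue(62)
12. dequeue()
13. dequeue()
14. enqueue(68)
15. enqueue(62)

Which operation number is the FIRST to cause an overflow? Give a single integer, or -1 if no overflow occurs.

1. enqueue(86): size=1
2. enqueue(9): size=2
3. enqueue(36): size=3
4. enqueue(84): size=4
5. enqueue(51): size=5
6. enqueue(13): size=5=cap → OVERFLOW (fail)
7. enqueue(50): size=5=cap → OVERFLOW (fail)
8. enqueue(36): size=5=cap → OVERFLOW (fail)
9. dequeue(): size=4
10. enqueue(36): size=5
11. enqueue(62): size=5=cap → OVERFLOW (fail)
12. dequeue(): size=4
13. dequeue(): size=3
14. enqueue(68): size=4
15. enqueue(62): size=5

Answer: 6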